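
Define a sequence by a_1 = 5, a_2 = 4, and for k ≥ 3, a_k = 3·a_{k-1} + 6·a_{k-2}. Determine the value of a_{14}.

Step forward from the initial values:
a_3 = 42  a_4 = 150  a_5 = 702  …  a_{11} = 4827438  a_{12} = 21106494  a_{13} = 92284110  a_{14} = 403491294.

403491294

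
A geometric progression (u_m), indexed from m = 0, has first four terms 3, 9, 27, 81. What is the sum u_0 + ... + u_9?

Common ratio r = 3.
u_m = 3·3^(m-0).
S = 3·(3^10 - 1)/(3 - 1) = 3·(59049 - 1)/(2) = 88572.

88572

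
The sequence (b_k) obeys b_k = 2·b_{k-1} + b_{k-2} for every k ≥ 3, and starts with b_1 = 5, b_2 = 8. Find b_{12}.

b_3 = 21;  b_4 = 50;  b_5 = 121;  b_6 = 292;  b_7 = 705;  b_8 = 1702;  b_9 = 4109;  b_{10} = 9920;  b_{11} = 23949;  b_{12} = 57818.

57818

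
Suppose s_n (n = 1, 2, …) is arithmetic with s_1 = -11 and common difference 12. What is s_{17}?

181

s_n = -11 + (n - 1)·12.
s_{17} = -11 + 16·12 = 181.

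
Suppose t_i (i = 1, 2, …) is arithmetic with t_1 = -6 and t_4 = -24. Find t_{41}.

Common difference d = (-24 - (-6)) / (4 - 1) = -6.
t_i = -6 + (i - 1)·(-6).
t_{41} = -6 + 40·(-6) = -246.

-246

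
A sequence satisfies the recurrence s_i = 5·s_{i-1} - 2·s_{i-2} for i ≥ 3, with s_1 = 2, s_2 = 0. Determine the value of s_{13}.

Applying the relation repeatedly:
s_3 = -4; s_4 = -20; s_5 = -92; …; s_{10} = -181860; s_{11} = -829564; s_{12} = -3784100; s_{13} = -17261372.

-17261372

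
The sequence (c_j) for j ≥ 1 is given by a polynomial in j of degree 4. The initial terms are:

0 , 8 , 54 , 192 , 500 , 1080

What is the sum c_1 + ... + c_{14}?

116662

1st diffs: 8, 46, 138, 308, 580.
2nd diffs: 38, 92, 170, 272.
3rd diffs: 54, 78, 102.
4th diffs: 24, 24 (constant).
Newton forward-difference form: c_j = 8·C(j-1,1) + 38·C(j-1,2) + 54·C(j-1,3) + 24·C(j-1,4).
Continuing: …, 2058, 3584, 5832, 9000, …, c_{14} = 35672.
Summing j = 1..14 (14 terms) gives 116662.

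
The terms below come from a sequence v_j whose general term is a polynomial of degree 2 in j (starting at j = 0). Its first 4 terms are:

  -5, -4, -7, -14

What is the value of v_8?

-109

1st diffs: 1, -3, -7.
2nd diffs: -4, -4 (constant).
Newton forward-difference form: v_j = -5 + 1·C(j,1) + (-4)·C(j,2).
At j = 8: j = 8, so v_8 = -5 + 8 - 112 = -109.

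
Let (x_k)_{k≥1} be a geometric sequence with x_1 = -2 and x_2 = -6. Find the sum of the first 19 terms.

Common ratio r = 3.
x_k = (-2)·3^(k-1).
S = (-2)·(3^19 - 1)/(3 - 1) = (-2)·(1162261467 - 1)/(2) = -1162261466.

-1162261466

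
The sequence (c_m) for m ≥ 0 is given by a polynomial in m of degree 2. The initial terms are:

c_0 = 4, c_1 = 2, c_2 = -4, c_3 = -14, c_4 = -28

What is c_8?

1st diffs: -2, -6, -10, -14.
2nd diffs: -4, -4, -4 (constant).
Newton forward-difference form: c_m = 4 + (-2)·C(m,1) + (-4)·C(m,2).
At m = 8: m = 8, so c_8 = 4 - 16 - 112 = -124.

-124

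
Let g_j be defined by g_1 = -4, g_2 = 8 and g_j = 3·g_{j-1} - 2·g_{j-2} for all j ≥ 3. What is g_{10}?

6128

Applying the relation repeatedly:
g_3 = 32  g_4 = 80  g_5 = 176  g_6 = 368  g_7 = 752  g_8 = 1520  g_9 = 3056  g_{10} = 6128.
(Characteristic roots are 2 and 1.)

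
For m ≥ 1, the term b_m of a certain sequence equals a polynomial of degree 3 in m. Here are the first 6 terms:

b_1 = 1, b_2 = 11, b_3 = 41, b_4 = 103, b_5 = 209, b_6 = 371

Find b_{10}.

1819

1st diffs: 10, 30, 62, 106, 162.
2nd diffs: 20, 32, 44, 56.
3rd diffs: 12, 12, 12 (constant).
Newton forward-difference form: b_m = 1 + 10·C(m-1,1) + 20·C(m-1,2) + 12·C(m-1,3).
At m = 10: m-1 = 9, so b_{10} = 1 + 90 + 720 + 1008 = 1819.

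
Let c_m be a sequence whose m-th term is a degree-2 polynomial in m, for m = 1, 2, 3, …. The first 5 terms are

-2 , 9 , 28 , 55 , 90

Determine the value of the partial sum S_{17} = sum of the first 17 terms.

6902

1st diffs: 11, 19, 27, 35.
2nd diffs: 8, 8, 8 (constant).
Newton forward-difference form: c_m = -2 + 11·C(m-1,1) + 8·C(m-1,2).
Continuing: …, 133, 184, 243, 310, …, c_{17} = 1134.
Summing m = 1..17 (17 terms) gives 6902.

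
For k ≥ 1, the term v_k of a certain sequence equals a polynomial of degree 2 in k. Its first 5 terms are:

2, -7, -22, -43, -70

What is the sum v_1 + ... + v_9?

1st diffs: -9, -15, -21, -27.
2nd diffs: -6, -6, -6 (constant).
Newton forward-difference form: v_k = 2 + (-9)·C(k-1,1) + (-6)·C(k-1,2).
Continuing: -103, -142, -187, -238.
Summing k = 1..9 (9 terms) gives -810.

-810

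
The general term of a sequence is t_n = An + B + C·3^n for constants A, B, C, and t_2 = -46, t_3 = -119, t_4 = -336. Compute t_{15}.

Write the equations: 2A + B + 9C = -46; 3A + B + 27C = -119; 4A + B + 81C = -336.
Subtracting the first from the second: A + 18C = -73.
Subtracting the second from the third: A + 54C = -217.
Solving: C = -4, A = -1, then B = -8.
Hence t_{15} = -1·15 + (-8) + (-4)·14348907 = -57395651.

-57395651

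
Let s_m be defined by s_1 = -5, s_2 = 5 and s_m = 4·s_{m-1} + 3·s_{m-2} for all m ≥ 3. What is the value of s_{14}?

s_3 = 5;  s_4 = 35;  s_5 = 155;  …;  s_{11} = 1567685;  s_{12} = 7283075;  s_{13} = 33835355;  s_{14} = 157190645.

157190645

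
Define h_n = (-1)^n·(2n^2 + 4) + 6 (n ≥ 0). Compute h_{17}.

-576

(-1)^17 = -1; 2n^2 + 4 at n=17 is 582; so h_{17} = -576.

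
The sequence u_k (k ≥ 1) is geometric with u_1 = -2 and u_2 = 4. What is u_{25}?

-33554432

Common ratio r = -2.
u_k = (-2)·(-2)^(k-1).
u_{25} = (-2)·(-2)^24 = -33554432.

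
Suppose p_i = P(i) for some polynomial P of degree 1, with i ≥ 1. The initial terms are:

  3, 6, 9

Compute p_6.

1st diffs: 3, 3 (constant).
So p_i = 3i.
Evaluating at i = 6 gives p_6 = 18.

18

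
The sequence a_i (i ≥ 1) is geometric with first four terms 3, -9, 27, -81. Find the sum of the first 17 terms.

Common ratio r = -3.
a_i = 3·(-3)^(i-1).
S = 3·((-3)^17 - 1)/(-3 - 1) = 3·(-129140163 - 1)/(-4) = 96855123.

96855123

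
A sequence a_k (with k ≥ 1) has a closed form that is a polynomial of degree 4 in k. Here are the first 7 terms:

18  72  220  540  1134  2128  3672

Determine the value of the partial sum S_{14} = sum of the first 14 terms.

165508

1st diffs: 54, 148, 320, 594, 994, 1544.
2nd diffs: 94, 172, 274, 400, 550.
3rd diffs: 78, 102, 126, 150.
4th diffs: 24, 24, 24 (constant).
Newton forward-difference form: a_k = 18 + 54·C(k-1,1) + 94·C(k-1,2) + 78·C(k-1,3) + 24·C(k-1,4).
Continuing: …, 5940, 9130, 13464, 19188, …, a_{14} = 47520.
Summing k = 1..14 (14 terms) gives 165508.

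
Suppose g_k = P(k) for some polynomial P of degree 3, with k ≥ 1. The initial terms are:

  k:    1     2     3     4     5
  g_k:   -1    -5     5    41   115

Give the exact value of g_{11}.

1st diffs: -4, 10, 36, 74.
2nd diffs: 14, 26, 38.
3rd diffs: 12, 12 (constant).
So g_k = 2k^3 - 5k^2 - 3k + 5.
Evaluating at k = 11 gives g_{11} = 2029.

2029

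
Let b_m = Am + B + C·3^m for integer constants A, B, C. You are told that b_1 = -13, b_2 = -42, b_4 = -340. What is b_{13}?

Plug in m = 1, 2, 4: A + B + 3C = -13; 2A + B + 9C = -42; 4A + B + 81C = -340.
Subtracting the first from the second: A + 6C = -29.
Subtracting the second from the third: 2A + 72C = -298.
Solving: C = -4, A = -5, then B = 4.
So b_m = -5·m + 4 + (-4)·3^m; at m=13 this is -6377353.

-6377353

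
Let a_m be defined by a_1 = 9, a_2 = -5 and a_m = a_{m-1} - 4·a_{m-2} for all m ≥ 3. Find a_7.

Compute successive terms:
a_3 = -41; a_4 = -21; a_5 = 143; a_6 = 227; a_7 = -345.

-345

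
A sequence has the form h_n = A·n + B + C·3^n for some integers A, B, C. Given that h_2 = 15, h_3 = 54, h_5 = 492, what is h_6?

1467

Write the equations: 2A + B + 9C = 15; 3A + B + 27C = 54; 5A + B + 243C = 492.
Subtracting the first from the second: A + 18C = 39.
Subtracting the second from the third: 2A + 216C = 438.
Solving: C = 2, A = 3, then B = -9.
So h_n = 3·n + (-9) + 2·3^n; at n=6 this is 1467.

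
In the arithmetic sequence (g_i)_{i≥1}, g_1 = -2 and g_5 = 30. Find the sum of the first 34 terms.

Common difference d = (30 - (-2)) / (5 - 1) = 8.
g_i = -2 + (i - 1)·8.
g_{34} = 262; S = 34·(-2 + 262)/2 = 4420.

4420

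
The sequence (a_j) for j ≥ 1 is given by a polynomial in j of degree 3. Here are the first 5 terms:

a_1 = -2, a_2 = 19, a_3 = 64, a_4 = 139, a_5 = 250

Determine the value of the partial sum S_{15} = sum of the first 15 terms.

21285

1st diffs: 21, 45, 75, 111.
2nd diffs: 24, 30, 36.
3rd diffs: 6, 6 (constant).
So a_j = j^3 + 6j^2 - 4j - 5.
Continuing: …, 403, 604, 859, 1174, …, a_{15} = 4660.
Summing j = 1..15 (15 terms) gives 21285.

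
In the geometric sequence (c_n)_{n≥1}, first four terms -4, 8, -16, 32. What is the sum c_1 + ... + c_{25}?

-44739244

Common ratio r = -2.
c_n = (-4)·(-2)^(n-1).
S = (-4)·((-2)^25 - 1)/(-2 - 1) = (-4)·(-33554432 - 1)/(-3) = -44739244.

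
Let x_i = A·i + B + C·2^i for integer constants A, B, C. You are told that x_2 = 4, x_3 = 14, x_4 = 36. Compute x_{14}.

Write the equations: 2A + B + 4C = 4; 3A + B + 8C = 14; 4A + B + 16C = 36.
Subtracting the first from the second: A + 4C = 10.
Subtracting the second from the third: A + 8C = 22.
Solving: C = 3, A = -2, then B = -4.
Hence x_{14} = -2·14 + (-4) + 3·16384 = 49120.

49120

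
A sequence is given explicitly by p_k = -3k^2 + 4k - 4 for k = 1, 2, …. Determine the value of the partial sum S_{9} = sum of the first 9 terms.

Over k = 1..9: Σk = 45, Σk² = 285.
Total = (-3)·285 + (4)·45 + (-4)·9 = -711.

-711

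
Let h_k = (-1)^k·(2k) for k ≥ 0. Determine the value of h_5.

(-1)^5 = -1; 2k at k=5 is 10; so h_5 = -10.

-10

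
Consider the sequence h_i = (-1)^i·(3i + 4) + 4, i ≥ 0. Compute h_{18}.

62

(-1)^18 = 1; 3i + 4 at i=18 is 58; so h_{18} = 62.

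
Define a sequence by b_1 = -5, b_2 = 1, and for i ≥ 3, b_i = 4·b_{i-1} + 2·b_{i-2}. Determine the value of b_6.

Compute successive terms:
b_3 = -6;  b_4 = -22;  b_5 = -100;  b_6 = -444.

-444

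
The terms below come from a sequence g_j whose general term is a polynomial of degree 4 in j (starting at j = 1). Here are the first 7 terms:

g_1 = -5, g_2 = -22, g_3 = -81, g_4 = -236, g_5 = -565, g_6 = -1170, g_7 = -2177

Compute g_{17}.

1st diffs: -17, -59, -155, -329, -605, -1007.
2nd diffs: -42, -96, -174, -276, -402.
3rd diffs: -54, -78, -102, -126.
4th diffs: -24, -24, -24 (constant).
Newton forward-difference form: g_j = -5 + (-17)·C(j-1,1) + (-42)·C(j-1,2) + (-54)·C(j-1,3) + (-24)·C(j-1,4).
At j = 17: j-1 = 16, so g_{17} = -5 - 272 - 5040 - 30240 - 43680 = -79237.

-79237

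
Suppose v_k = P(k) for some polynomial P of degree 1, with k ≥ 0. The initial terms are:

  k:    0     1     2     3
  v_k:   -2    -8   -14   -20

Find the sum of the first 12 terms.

-420

1st diffs: -6, -6, -6 (constant).
So v_k = -6k - 2.
Continuing: …, -26, -32, -38, -44, …, v_{11} = -68.
Summing k = 0..11 (12 terms) gives -420.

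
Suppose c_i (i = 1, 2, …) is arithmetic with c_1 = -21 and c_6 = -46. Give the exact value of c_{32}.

Common difference d = (-46 - (-21)) / (6 - 1) = -5.
c_i = -21 + (i - 1)·(-5).
c_{32} = -21 + 31·(-5) = -176.

-176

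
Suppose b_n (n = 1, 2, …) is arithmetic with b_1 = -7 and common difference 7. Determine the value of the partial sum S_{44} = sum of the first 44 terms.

6314

b_n = -7 + (n - 1)·7.
b_{44} = 294; S = 44·(-7 + 294)/2 = 6314.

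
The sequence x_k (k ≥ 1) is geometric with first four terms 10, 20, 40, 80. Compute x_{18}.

1310720

Common ratio r = 2.
x_k = 10·2^(k-1).
x_{18} = 10·2^17 = 1310720.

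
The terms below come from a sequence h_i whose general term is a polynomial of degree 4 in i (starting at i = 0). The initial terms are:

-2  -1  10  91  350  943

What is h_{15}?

93883

1st diffs: 1, 11, 81, 259, 593.
2nd diffs: 10, 70, 178, 334.
3rd diffs: 60, 108, 156.
4th diffs: 48, 48 (constant).
Newton forward-difference form: h_i = -2 + 1·C(i,1) + 10·C(i,2) + 60·C(i,3) + 48·C(i,4).
At i = 15: i = 15, so h_{15} = -2 + 15 + 1050 + 27300 + 65520 = 93883.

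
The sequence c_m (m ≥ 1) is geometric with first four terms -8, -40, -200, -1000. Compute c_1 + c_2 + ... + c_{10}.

-19531248

Common ratio r = 5.
c_m = (-8)·5^(m-1).
S = (-8)·(5^10 - 1)/(5 - 1) = (-8)·(9765625 - 1)/(4) = -19531248.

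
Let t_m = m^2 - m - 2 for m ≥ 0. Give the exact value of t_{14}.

t_{14} = 1·14^2 - 1·14 - 2 = 180.

180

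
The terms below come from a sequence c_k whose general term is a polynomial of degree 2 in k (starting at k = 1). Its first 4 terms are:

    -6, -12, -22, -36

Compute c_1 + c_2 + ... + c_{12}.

1st diffs: -6, -10, -14.
2nd diffs: -4, -4 (constant).
Newton forward-difference form: c_k = -6 + (-6)·C(k-1,1) + (-4)·C(k-1,2).
Continuing: …, -54, -76, -102, -132, …, c_{12} = -292.
Summing k = 1..12 (12 terms) gives -1348.

-1348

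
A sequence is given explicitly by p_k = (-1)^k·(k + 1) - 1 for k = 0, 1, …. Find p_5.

-7

(-1)^5 = -1; k + 1 at k=5 is 6; so p_5 = -7.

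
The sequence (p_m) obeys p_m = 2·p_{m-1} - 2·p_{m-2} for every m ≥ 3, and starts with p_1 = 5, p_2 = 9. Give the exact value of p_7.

Applying the relation repeatedly:
p_3 = 8, p_4 = -2, p_5 = -20, p_6 = -36, p_7 = -32.

-32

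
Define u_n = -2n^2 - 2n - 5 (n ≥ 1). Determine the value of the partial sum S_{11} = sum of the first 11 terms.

Over n = 1..11: Σn = 66, Σn² = 506.
Total = (-2)·506 + (-2)·66 + (-5)·11 = -1199.

-1199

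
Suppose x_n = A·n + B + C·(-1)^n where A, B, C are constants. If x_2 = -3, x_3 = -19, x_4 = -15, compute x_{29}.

The three given values yield: 2A + B + C = -3; 3A + B - C = -19; 4A + B + C = -15.
Subtracting the first from the second: A - 2C = -16.
Subtracting the second from the third: A + 2C = 4.
Solving: C = 5, A = -6, then B = 4.
Hence x_{29} = -6·29 + 4 + 5·(-1) = -175.

-175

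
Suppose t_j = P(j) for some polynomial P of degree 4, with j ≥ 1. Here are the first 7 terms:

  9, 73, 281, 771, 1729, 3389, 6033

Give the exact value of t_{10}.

23409

1st diffs: 64, 208, 490, 958, 1660, 2644.
2nd diffs: 144, 282, 468, 702, 984.
3rd diffs: 138, 186, 234, 282.
4th diffs: 48, 48, 48 (constant).
So t_j = 2j^4 + 3j^3 + 4j^2 + j - 1.
Evaluating at j = 10 gives t_{10} = 23409.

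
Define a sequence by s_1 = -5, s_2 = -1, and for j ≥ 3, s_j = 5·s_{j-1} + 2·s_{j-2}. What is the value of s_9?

Iterate the recurrence:
s_3 = -15  s_4 = -77  s_5 = -415  s_6 = -2229  s_7 = -11975  s_8 = -64333  s_9 = -345615.

-345615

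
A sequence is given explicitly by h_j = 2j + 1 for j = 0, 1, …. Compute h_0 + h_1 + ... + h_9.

100

Over j = 0..9: Σj = 45.
Total = (2)·45 + (1)·10 = 100.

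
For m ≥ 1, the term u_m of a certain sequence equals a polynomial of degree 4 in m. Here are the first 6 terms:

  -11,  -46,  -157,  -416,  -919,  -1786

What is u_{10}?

1st diffs: -35, -111, -259, -503, -867.
2nd diffs: -76, -148, -244, -364.
3rd diffs: -72, -96, -120.
4th diffs: -24, -24 (constant).
So u_m = -m^4 - 2m^3 - m^2 - 3m - 4.
Evaluating at m = 10 gives u_{10} = -12134.

-12134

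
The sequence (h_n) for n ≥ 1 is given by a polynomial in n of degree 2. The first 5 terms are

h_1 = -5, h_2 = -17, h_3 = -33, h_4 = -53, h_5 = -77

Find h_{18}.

-753

1st diffs: -12, -16, -20, -24.
2nd diffs: -4, -4, -4 (constant).
Newton forward-difference form: h_n = -5 + (-12)·C(n-1,1) + (-4)·C(n-1,2).
At n = 18: n-1 = 17, so h_{18} = -5 - 204 - 544 = -753.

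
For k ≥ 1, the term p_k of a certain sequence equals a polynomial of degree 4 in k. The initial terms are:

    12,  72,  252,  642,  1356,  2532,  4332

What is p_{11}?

1st diffs: 60, 180, 390, 714, 1176, 1800.
2nd diffs: 120, 210, 324, 462, 624.
3rd diffs: 90, 114, 138, 162.
4th diffs: 24, 24, 24 (constant).
So p_k = k^4 + 5k^3 + 5k^2 - 5k + 6.
Evaluating at k = 11 gives p_{11} = 21852.

21852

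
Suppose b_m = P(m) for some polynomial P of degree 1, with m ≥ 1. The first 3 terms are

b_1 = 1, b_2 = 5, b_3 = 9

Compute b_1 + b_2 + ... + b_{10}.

190

1st diffs: 4, 4 (constant).
So b_m = 4m - 3.
Continuing: …, 13, 17, 21, 25, …, b_{10} = 37.
Summing m = 1..10 (10 terms) gives 190.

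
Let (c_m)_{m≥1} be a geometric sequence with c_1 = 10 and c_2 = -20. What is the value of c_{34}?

Common ratio r = -2.
c_m = 10·(-2)^(m-1).
c_{34} = 10·(-2)^33 = -85899345920.

-85899345920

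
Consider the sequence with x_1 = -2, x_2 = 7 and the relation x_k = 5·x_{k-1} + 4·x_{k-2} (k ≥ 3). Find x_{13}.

1031525723

Compute successive terms:
x_3 = 27;  x_4 = 163;  x_5 = 923;  …;  x_{10} = 5565427;  x_{11} = 31731627;  x_{12} = 180919843;  x_{13} = 1031525723.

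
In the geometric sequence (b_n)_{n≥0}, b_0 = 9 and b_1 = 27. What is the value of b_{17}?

1162261467

Common ratio r = 3.
b_n = 9·3^(n-0).
b_{17} = 9·3^17 = 1162261467.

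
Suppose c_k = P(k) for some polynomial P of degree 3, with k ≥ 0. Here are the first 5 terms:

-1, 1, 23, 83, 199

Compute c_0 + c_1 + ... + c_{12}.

1st diffs: 2, 22, 60, 116.
2nd diffs: 20, 38, 56.
3rd diffs: 18, 18 (constant).
Newton forward-difference form: c_k = -1 + 2·C(k,1) + 20·C(k,2) + 18·C(k,3).
Continuing: …, 389, 671, 1063, 1583, …, c_{12} = 5303.
Summing k = 0..12 (13 terms) gives 18733.

18733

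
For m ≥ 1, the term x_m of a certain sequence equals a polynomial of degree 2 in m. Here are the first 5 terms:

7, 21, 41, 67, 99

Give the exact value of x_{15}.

1st diffs: 14, 20, 26, 32.
2nd diffs: 6, 6, 6 (constant).
Newton forward-difference form: x_m = 7 + 14·C(m-1,1) + 6·C(m-1,2).
At m = 15: m-1 = 14, so x_{15} = 7 + 196 + 546 = 749.

749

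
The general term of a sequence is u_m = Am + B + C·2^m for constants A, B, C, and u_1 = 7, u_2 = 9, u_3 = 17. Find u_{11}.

At m = 1, 2, 3: A + B + 2C = 7; 2A + B + 4C = 9; 3A + B + 8C = 17.
Subtracting the first from the second: A + 2C = 2.
Subtracting the second from the third: A + 4C = 8.
Solving: C = 3, A = -4, then B = 5.
So u_m = -4·m + 5 + 3·2^m; at m=11 this is 6105.

6105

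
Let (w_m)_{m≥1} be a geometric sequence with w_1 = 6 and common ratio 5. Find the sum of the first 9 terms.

2929686

w_m = 6·5^(m-1).
S = 6·(5^9 - 1)/(5 - 1) = 6·(1953125 - 1)/(4) = 2929686.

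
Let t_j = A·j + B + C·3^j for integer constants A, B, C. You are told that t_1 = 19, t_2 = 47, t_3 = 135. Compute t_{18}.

1937102415

Plug in j = 1, 2, 3: A + B + 3C = 19; 2A + B + 9C = 47; 3A + B + 27C = 135.
Subtracting the first from the second: A + 6C = 28.
Subtracting the second from the third: A + 18C = 88.
Solving: C = 5, A = -2, then B = 6.
So t_j = -2·j + 6 + 5·3^j; at j=18 this is 1937102415.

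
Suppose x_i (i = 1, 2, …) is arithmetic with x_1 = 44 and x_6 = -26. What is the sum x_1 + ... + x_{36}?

Common difference d = (-26 - 44) / (6 - 1) = -14.
x_i = 44 + (i - 1)·(-14).
x_{36} = -446; S = 36·(44 + (-446))/2 = -7236.

-7236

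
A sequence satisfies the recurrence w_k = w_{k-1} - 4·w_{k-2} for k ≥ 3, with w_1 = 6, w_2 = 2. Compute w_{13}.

-24198

Step forward from the initial values:
w_3 = -22;  w_4 = -30;  w_5 = 58;  …;  w_{10} = 2514;  w_{11} = 4714;  w_{12} = -5342;  w_{13} = -24198.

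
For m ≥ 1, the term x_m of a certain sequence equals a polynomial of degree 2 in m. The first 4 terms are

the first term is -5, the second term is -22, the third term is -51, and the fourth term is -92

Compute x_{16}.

-1520

1st diffs: -17, -29, -41.
2nd diffs: -12, -12 (constant).
Newton forward-difference form: x_m = -5 + (-17)·C(m-1,1) + (-12)·C(m-1,2).
At m = 16: m-1 = 15, so x_{16} = -5 - 255 - 1260 = -1520.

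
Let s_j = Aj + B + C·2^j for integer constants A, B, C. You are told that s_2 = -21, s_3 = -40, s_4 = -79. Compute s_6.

-317

Plug in j = 2, 3, 4: 2A + B + 4C = -21; 3A + B + 8C = -40; 4A + B + 16C = -79.
Subtracting the first from the second: A + 4C = -19.
Subtracting the second from the third: A + 8C = -39.
Solving: C = -5, A = 1, then B = -3.
Hence s_6 = 1·6 + (-3) + (-5)·64 = -317.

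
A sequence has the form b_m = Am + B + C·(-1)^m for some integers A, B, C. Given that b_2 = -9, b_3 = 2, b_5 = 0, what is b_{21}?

-16

Write the equations: 2A + B + C = -9; 3A + B - C = 2; 5A + B - C = 0.
Subtracting the first from the second: A - 2C = 11.
Subtracting the second from the third: 2A = -2.
Solving: C = -6, A = -1, then B = -1.
Hence b_{21} = -1·21 + (-1) + (-6)·(-1) = -16.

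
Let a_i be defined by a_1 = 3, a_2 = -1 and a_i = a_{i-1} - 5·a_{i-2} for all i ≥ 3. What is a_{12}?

-19196

a_3 = -16;  a_4 = -11;  a_5 = 69;  a_6 = 124;  a_7 = -221;  a_8 = -841;  a_9 = 264;  a_{10} = 4469;  a_{11} = 3149;  a_{12} = -19196.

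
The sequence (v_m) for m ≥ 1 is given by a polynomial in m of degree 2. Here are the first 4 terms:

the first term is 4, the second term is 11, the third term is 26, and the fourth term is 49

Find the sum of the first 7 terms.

455

1st diffs: 7, 15, 23.
2nd diffs: 8, 8 (constant).
So v_m = 4m^2 - 5m + 5.
Continuing: 80, 119, 166.
Summing m = 1..7 (7 terms) gives 455.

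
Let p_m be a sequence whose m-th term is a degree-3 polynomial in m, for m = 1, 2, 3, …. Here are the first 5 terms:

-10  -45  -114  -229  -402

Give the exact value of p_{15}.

1st diffs: -35, -69, -115, -173.
2nd diffs: -34, -46, -58.
3rd diffs: -12, -12 (constant).
Newton forward-difference form: p_m = -10 + (-35)·C(m-1,1) + (-34)·C(m-1,2) + (-12)·C(m-1,3).
At m = 15: m-1 = 14, so p_{15} = -10 - 490 - 3094 - 4368 = -7962.

-7962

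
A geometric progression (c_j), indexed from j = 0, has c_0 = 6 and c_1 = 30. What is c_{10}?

Common ratio r = 5.
c_j = 6·5^(j-0).
c_{10} = 6·5^10 = 58593750.

58593750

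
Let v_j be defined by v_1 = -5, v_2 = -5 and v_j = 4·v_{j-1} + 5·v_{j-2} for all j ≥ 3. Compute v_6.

-5205

Step forward from the initial values:
v_3 = -45, v_4 = -205, v_5 = -1045, v_6 = -5205.
(Characteristic roots are 5 and -1.)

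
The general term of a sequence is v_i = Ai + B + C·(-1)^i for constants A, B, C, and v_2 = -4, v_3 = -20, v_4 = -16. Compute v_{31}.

-188

At i = 2, 3, 4: 2A + B + C = -4; 3A + B - C = -20; 4A + B + C = -16.
Subtracting the first from the second: A - 2C = -16.
Subtracting the second from the third: A + 2C = 4.
Solving: C = 5, A = -6, then B = 3.
Hence v_{31} = -6·31 + 3 + 5·(-1) = -188.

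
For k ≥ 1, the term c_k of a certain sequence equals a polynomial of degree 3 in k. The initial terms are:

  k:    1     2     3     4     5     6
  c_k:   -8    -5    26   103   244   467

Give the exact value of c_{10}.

2539

1st diffs: 3, 31, 77, 141, 223.
2nd diffs: 28, 46, 64, 82.
3rd diffs: 18, 18, 18 (constant).
So c_k = 3k^3 - 4k^2 - 6k - 1.
Evaluating at k = 10 gives c_{10} = 2539.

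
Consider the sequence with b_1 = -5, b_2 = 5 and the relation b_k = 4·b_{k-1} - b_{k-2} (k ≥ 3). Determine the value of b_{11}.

959305

b_3 = 25; b_4 = 95; b_5 = 355; b_6 = 1325; b_7 = 4945; b_8 = 18455; b_9 = 68875; b_{10} = 257045; b_{11} = 959305.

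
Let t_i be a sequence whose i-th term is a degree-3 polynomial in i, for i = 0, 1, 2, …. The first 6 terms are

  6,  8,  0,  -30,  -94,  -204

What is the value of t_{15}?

-6474

1st diffs: 2, -8, -30, -64, -110.
2nd diffs: -10, -22, -34, -46.
3rd diffs: -12, -12, -12 (constant).
So t_i = -2i^3 + i^2 + 3i + 6.
Evaluating at i = 15 gives t_{15} = -6474.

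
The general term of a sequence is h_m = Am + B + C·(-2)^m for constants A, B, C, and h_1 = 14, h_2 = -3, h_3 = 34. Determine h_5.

Write the equations: A + B - 2C = 14; 2A + B + 4C = -3; 3A + B - 8C = 34.
Subtracting the first from the second: A + 6C = -17.
Subtracting the second from the third: A - 12C = 37.
Solving: C = -3, A = 1, then B = 7.
Therefore h_5 = 5 + 7 + (-3)·(-32) = 108.

108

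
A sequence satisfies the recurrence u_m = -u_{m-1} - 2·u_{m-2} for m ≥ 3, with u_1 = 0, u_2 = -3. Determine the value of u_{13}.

Step forward from the initial values:
u_3 = 3  u_4 = 3  u_5 = -9  …  u_{10} = 51  u_{11} = -33  u_{12} = -69  u_{13} = 135.

135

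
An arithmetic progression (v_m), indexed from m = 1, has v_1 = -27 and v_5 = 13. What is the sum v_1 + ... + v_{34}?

4692

Common difference d = (13 - (-27)) / (5 - 1) = 10.
v_m = -27 + (m - 1)·10.
v_{34} = 303; S = 34·(-27 + 303)/2 = 4692.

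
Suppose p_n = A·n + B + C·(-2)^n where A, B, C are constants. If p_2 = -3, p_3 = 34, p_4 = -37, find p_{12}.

Write the equations: 2A + B + 4C = -3; 3A + B - 8C = 34; 4A + B + 16C = -37.
Subtracting the first from the second: A - 12C = 37.
Subtracting the second from the third: A + 24C = -71.
Solving: C = -3, A = 1, then B = 7.
Hence p_{12} = 1·12 + 7 + (-3)·4096 = -12269.

-12269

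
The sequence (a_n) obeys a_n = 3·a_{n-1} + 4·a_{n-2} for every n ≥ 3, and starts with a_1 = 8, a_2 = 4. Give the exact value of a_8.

Step forward from the initial values:
a_3 = 44, a_4 = 148, a_5 = 620, a_6 = 2452, a_7 = 9836, a_8 = 39316.
(Characteristic roots are 4 and -1.)

39316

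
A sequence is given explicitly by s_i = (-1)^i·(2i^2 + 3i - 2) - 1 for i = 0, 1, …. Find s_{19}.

(-1)^19 = -1; 2i^2 + 3i - 2 at i=19 is 777; so s_{19} = -778.

-778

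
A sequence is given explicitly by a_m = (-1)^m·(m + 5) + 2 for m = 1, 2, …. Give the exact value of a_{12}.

19

(-1)^12 = 1; m + 5 at m=12 is 17; so a_{12} = 19.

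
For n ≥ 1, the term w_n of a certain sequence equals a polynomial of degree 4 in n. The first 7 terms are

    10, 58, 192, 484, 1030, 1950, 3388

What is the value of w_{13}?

33982

1st diffs: 48, 134, 292, 546, 920, 1438.
2nd diffs: 86, 158, 254, 374, 518.
3rd diffs: 72, 96, 120, 144.
4th diffs: 24, 24, 24 (constant).
Newton forward-difference form: w_n = 10 + 48·C(n-1,1) + 86·C(n-1,2) + 72·C(n-1,3) + 24·C(n-1,4).
At n = 13: n-1 = 12, so w_{13} = 10 + 576 + 5676 + 15840 + 11880 = 33982.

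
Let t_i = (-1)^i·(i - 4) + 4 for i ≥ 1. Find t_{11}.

(-1)^11 = -1; i - 4 at i=11 is 7; so t_{11} = -3.

-3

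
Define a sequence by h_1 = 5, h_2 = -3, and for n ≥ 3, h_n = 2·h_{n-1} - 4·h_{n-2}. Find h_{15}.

-106496

Applying the relation repeatedly:
h_3 = -26  h_4 = -40  h_5 = 24  …  h_{12} = 13312  h_{13} = 20480  h_{14} = -12288  h_{15} = -106496.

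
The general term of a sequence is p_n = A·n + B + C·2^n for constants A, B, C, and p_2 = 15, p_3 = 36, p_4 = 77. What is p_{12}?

Write the equations: 2A + B + 4C = 15; 3A + B + 8C = 36; 4A + B + 16C = 77.
Subtracting the first from the second: A + 4C = 21.
Subtracting the second from the third: A + 8C = 41.
Solving: C = 5, A = 1, then B = -7.
So p_n = 1·n + (-7) + 5·2^n; at n=12 this is 20485.

20485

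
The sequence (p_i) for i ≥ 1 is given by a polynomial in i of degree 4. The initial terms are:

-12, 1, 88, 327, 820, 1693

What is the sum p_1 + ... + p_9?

19428

1st diffs: 13, 87, 239, 493, 873.
2nd diffs: 74, 152, 254, 380.
3rd diffs: 78, 102, 126.
4th diffs: 24, 24 (constant).
Newton forward-difference form: p_i = -12 + 13·C(i-1,1) + 74·C(i-1,2) + 78·C(i-1,3) + 24·C(i-1,4).
Continuing: 3096, 5203, 8212.
Summing i = 1..9 (9 terms) gives 19428.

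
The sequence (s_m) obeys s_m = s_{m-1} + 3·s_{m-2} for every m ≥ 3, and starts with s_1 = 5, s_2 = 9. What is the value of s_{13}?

95685

Compute successive terms:
s_3 = 24; s_4 = 51; s_5 = 123; …; s_{10} = 7827; s_{11} = 18051; s_{12} = 41532; s_{13} = 95685.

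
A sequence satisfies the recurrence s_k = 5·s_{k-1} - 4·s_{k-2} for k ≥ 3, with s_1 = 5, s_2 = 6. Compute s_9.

Step forward from the initial values:
s_3 = 10;  s_4 = 26;  s_5 = 90;  s_6 = 346;  s_7 = 1370;  s_8 = 5466;  s_9 = 21850.
(Characteristic roots are 4 and 1.)

21850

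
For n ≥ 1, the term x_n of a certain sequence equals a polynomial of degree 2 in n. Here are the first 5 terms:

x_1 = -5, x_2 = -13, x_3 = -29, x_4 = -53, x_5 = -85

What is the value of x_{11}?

-445

1st diffs: -8, -16, -24, -32.
2nd diffs: -8, -8, -8 (constant).
Newton forward-difference form: x_n = -5 + (-8)·C(n-1,1) + (-8)·C(n-1,2).
At n = 11: n-1 = 10, so x_{11} = -5 - 80 - 360 = -445.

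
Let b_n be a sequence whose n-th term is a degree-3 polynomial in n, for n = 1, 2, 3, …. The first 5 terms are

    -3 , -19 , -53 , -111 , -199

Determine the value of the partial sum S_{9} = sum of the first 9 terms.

1st diffs: -16, -34, -58, -88.
2nd diffs: -18, -24, -30.
3rd diffs: -6, -6 (constant).
Newton forward-difference form: b_n = -3 + (-16)·C(n-1,1) + (-18)·C(n-1,2) + (-6)·C(n-1,3).
Continuing: -323, -489, -703, -971.
Summing n = 1..9 (9 terms) gives -2871.

-2871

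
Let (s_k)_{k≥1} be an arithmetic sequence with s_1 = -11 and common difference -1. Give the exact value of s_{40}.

s_k = -11 + (k - 1)·(-1).
s_{40} = -11 + 39·(-1) = -50.

-50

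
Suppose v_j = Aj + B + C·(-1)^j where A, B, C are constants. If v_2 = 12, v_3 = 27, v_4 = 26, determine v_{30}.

The three given values yield: 2A + B + C = 12; 3A + B - C = 27; 4A + B + C = 26.
Subtracting the first from the second: A - 2C = 15.
Subtracting the second from the third: A + 2C = -1.
Solving: C = -4, A = 7, then B = 2.
Hence v_{30} = 7·30 + 2 + (-4)·1 = 208.

208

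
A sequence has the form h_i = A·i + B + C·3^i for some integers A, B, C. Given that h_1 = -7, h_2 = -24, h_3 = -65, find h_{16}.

-86093518

Plug in i = 1, 2, 3: A + B + 3C = -7; 2A + B + 9C = -24; 3A + B + 27C = -65.
Subtracting the first from the second: A + 6C = -17.
Subtracting the second from the third: A + 18C = -41.
Solving: C = -2, A = -5, then B = 4.
Therefore h_{16} = -80 + 4 + (-2)·43046721 = -86093518.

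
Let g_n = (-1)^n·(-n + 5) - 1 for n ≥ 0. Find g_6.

-2

(-1)^6 = 1; -n + 5 at n=6 is -1; so g_6 = -2.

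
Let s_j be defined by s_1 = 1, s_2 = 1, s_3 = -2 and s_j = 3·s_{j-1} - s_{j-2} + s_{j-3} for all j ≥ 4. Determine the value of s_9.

Step forward from the initial values:
s_4 = -6, s_5 = -15, s_6 = -41, s_7 = -114, s_8 = -316, s_9 = -875.

-875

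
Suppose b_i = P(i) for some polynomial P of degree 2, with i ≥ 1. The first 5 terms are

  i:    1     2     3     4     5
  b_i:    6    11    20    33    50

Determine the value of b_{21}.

866

1st diffs: 5, 9, 13, 17.
2nd diffs: 4, 4, 4 (constant).
So b_i = 2i^2 - i + 5.
Evaluating at i = 21 gives b_{21} = 866.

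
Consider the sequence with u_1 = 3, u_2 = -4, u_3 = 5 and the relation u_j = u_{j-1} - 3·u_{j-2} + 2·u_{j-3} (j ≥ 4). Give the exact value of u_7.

-13

Step forward from the initial values:
u_4 = 23; u_5 = 0; u_6 = -59; u_7 = -13.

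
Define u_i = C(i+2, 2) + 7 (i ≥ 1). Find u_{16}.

C(18, 2) = 153, so u_{16} = 160.

160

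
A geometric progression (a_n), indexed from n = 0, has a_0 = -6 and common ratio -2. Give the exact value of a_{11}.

a_n = (-6)·(-2)^(n-0).
a_{11} = (-6)·(-2)^11 = 12288.

12288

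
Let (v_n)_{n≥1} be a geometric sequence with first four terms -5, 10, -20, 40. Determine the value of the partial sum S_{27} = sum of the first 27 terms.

-223696215

Common ratio r = -2.
v_n = (-5)·(-2)^(n-1).
S = (-5)·((-2)^27 - 1)/(-2 - 1) = (-5)·(-134217728 - 1)/(-3) = -223696215.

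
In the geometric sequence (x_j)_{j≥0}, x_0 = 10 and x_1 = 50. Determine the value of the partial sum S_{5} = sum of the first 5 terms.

7810

Common ratio r = 5.
x_j = 10·5^(j-0).
S = 10·(5^5 - 1)/(5 - 1) = 10·(3125 - 1)/(4) = 7810.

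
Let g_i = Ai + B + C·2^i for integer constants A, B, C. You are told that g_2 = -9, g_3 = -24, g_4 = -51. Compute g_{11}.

-6168

The three given values yield: 2A + B + 4C = -9; 3A + B + 8C = -24; 4A + B + 16C = -51.
Subtracting the first from the second: A + 4C = -15.
Subtracting the second from the third: A + 8C = -27.
Solving: C = -3, A = -3, then B = 9.
So g_i = -3·i + 9 + (-3)·2^i; at i=11 this is -6168.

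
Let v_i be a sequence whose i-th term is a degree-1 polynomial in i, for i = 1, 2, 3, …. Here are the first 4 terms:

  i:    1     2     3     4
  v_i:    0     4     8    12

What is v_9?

32

1st diffs: 4, 4, 4 (constant).
So v_i = 4i - 4.
Evaluating at i = 9 gives v_9 = 32.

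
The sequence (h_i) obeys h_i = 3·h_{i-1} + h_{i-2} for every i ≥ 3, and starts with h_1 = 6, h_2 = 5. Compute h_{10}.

Iterate the recurrence:
h_3 = 21; h_4 = 68; h_5 = 225; h_6 = 743; h_7 = 2454; h_8 = 8105; h_9 = 26769; h_{10} = 88412.

88412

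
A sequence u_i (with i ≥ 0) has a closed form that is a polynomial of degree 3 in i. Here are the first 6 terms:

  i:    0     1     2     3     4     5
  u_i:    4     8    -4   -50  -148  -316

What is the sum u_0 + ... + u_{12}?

1st diffs: 4, -12, -46, -98, -168.
2nd diffs: -16, -34, -52, -70.
3rd diffs: -18, -18, -18 (constant).
Newton forward-difference form: u_i = 4 + 4·C(i,1) + (-16)·C(i,2) + (-18)·C(i,3).
Continuing: …, -572, -934, -1420, -2048, …, u_{12} = -4964.
Summing i = 0..12 (13 terms) gives -17082.

-17082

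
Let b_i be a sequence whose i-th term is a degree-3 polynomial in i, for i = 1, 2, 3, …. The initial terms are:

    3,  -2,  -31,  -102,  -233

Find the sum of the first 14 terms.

-27167

1st diffs: -5, -29, -71, -131.
2nd diffs: -24, -42, -60.
3rd diffs: -18, -18 (constant).
So b_i = -3i^3 + 6i^2 - 2i + 2.
Continuing: …, -442, -747, -1166, -1717, …, b_{14} = -7082.
Summing i = 1..14 (14 terms) gives -27167.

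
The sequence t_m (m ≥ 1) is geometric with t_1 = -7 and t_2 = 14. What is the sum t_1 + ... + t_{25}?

-78293677

Common ratio r = -2.
t_m = (-7)·(-2)^(m-1).
S = (-7)·((-2)^25 - 1)/(-2 - 1) = (-7)·(-33554432 - 1)/(-3) = -78293677.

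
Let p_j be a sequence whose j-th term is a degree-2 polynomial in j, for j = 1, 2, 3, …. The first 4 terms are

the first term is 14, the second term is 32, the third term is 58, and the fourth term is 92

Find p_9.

382

1st diffs: 18, 26, 34.
2nd diffs: 8, 8 (constant).
So p_j = 4j^2 + 6j + 4.
Evaluating at j = 9 gives p_9 = 382.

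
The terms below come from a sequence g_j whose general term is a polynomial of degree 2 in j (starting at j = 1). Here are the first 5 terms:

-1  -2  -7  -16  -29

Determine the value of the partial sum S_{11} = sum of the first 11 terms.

1st diffs: -1, -5, -9, -13.
2nd diffs: -4, -4, -4 (constant).
So g_j = -2j^2 + 5j - 4.
Continuing: …, -46, -67, -92, -121, …, g_{11} = -191.
Summing j = 1..11 (11 terms) gives -726.

-726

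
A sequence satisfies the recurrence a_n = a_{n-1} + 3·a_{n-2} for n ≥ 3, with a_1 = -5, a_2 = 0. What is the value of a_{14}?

Compute successive terms:
a_3 = -15  a_4 = -15  a_5 = -60  …  a_{11} = -7620  a_{12} = -17385  a_{13} = -40245  a_{14} = -92400.

-92400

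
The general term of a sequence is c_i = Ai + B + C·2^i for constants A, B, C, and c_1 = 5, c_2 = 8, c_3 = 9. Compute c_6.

At i = 1, 2, 3: A + B + 2C = 5; 2A + B + 4C = 8; 3A + B + 8C = 9.
Subtracting the first from the second: A + 2C = 3.
Subtracting the second from the third: A + 4C = 1.
Solving: C = -1, A = 5, then B = 2.
Hence c_6 = 5·6 + 2 + (-1)·64 = -32.

-32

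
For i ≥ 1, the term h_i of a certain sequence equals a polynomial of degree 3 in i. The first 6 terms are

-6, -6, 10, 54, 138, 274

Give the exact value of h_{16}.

7134

1st diffs: 0, 16, 44, 84, 136.
2nd diffs: 16, 28, 40, 52.
3rd diffs: 12, 12, 12 (constant).
Newton forward-difference form: h_i = -6 + 16·C(i-1,2) + 12·C(i-1,3).
At i = 16: i-1 = 15, so h_{16} = -6 + 1680 + 5460 = 7134.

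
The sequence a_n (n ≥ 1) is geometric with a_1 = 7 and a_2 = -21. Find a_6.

-1701

Common ratio r = -3.
a_n = 7·(-3)^(n-1).
a_6 = 7·(-3)^5 = -1701.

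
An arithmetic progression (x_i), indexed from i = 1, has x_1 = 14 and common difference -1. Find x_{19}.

-4

x_i = 14 + (i - 1)·(-1).
x_{19} = 14 + 18·(-1) = -4.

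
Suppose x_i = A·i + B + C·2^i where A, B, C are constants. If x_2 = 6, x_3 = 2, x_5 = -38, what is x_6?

-98

Write the equations: 2A + B + 4C = 6; 3A + B + 8C = 2; 5A + B + 32C = -38.
Subtracting the first from the second: A + 4C = -4.
Subtracting the second from the third: 2A + 24C = -40.
Solving: C = -2, A = 4, then B = 6.
So x_i = 4·i + 6 + (-2)·2^i; at i=6 this is -98.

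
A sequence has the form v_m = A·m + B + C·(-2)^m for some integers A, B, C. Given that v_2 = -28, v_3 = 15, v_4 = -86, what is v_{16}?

Plug in m = 2, 3, 4: 2A + B + 4C = -28; 3A + B - 8C = 15; 4A + B + 16C = -86.
Subtracting the first from the second: A - 12C = 43.
Subtracting the second from the third: A + 24C = -101.
Solving: C = -4, A = -5, then B = -2.
Hence v_{16} = -5·16 + (-2) + (-4)·65536 = -262226.

-262226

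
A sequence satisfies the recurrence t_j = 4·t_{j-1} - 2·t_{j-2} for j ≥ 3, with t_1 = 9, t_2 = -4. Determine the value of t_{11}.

Applying the relation repeatedly:
t_3 = -34, t_4 = -128, t_5 = -444, t_6 = -1520, t_7 = -5192, t_8 = -17728, t_9 = -60528, t_{10} = -206656, t_{11} = -705568.

-705568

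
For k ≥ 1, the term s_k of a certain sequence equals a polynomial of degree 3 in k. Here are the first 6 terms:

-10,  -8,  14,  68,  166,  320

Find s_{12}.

1st diffs: 2, 22, 54, 98, 154.
2nd diffs: 20, 32, 44, 56.
3rd diffs: 12, 12, 12 (constant).
Newton forward-difference form: s_k = -10 + 2·C(k-1,1) + 20·C(k-1,2) + 12·C(k-1,3).
At k = 12: k-1 = 11, so s_{12} = -10 + 22 + 1100 + 1980 = 3092.

3092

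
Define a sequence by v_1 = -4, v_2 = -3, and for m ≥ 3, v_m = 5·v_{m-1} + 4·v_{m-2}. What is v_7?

Compute successive terms:
v_3 = -31  v_4 = -167  v_5 = -959  v_6 = -5463  v_7 = -31151.

-31151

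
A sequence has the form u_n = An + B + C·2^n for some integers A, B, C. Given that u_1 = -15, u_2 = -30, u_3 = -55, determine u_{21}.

The three given values yield: A + B + 2C = -15; 2A + B + 4C = -30; 3A + B + 8C = -55.
Subtracting the first from the second: A + 2C = -15.
Subtracting the second from the third: A + 4C = -25.
Solving: C = -5, A = -5, then B = 0.
So u_n = -5·n + 0 + (-5)·2^n; at n=21 this is -10485865.

-10485865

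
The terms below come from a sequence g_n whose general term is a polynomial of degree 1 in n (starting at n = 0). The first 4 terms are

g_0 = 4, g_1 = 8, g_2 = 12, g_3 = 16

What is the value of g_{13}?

56

1st diffs: 4, 4, 4 (constant).
So g_n = 4n + 4.
Evaluating at n = 13 gives g_{13} = 56.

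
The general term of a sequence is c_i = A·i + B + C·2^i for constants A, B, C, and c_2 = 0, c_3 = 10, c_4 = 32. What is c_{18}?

786388

Plug in i = 2, 3, 4: 2A + B + 4C = 0; 3A + B + 8C = 10; 4A + B + 16C = 32.
Subtracting the first from the second: A + 4C = 10.
Subtracting the second from the third: A + 8C = 22.
Solving: C = 3, A = -2, then B = -8.
Hence c_{18} = -2·18 + (-8) + 3·262144 = 786388.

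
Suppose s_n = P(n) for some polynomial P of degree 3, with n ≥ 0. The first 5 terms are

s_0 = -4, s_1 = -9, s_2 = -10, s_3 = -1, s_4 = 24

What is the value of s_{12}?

1st diffs: -5, -1, 9, 25.
2nd diffs: 4, 10, 16.
3rd diffs: 6, 6 (constant).
So s_n = n^3 - n^2 - 5n - 4.
Evaluating at n = 12 gives s_{12} = 1520.

1520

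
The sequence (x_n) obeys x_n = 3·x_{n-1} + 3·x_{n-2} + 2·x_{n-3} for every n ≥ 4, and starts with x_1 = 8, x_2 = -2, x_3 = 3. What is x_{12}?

876093

Step forward from the initial values:
x_4 = 19;  x_5 = 62;  x_6 = 249;  x_7 = 971;  x_8 = 3784;  x_9 = 14763;  x_{10} = 57583;  x_{11} = 224606;  x_{12} = 876093.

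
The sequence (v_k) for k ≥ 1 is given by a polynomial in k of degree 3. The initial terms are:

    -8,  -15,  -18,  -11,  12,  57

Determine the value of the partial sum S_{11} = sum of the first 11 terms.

2167

1st diffs: -7, -3, 7, 23, 45.
2nd diffs: 4, 10, 16, 22.
3rd diffs: 6, 6, 6 (constant).
Newton forward-difference form: v_k = -8 + (-7)·C(k-1,1) + 4·C(k-1,2) + 6·C(k-1,3).
Continuing: …, 130, 237, 384, 577, …, v_{11} = 822.
Summing k = 1..11 (11 terms) gives 2167.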